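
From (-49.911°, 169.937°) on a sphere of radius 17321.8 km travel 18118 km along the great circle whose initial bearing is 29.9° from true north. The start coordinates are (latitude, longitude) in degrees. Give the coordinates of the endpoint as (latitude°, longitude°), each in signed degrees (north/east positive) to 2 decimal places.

5.73°, -164.37°

Angular distance δ = d/R = 18118/17321.8 = 1.04597 rad; initial bearing θ = 0.5219 rad.
sin φ₂ = sin φ₁ cos δ + cos φ₁ sin δ cos θ = (-0.7650)(0.5011) + (0.6440)(0.8654)(0.8669) = 0.0998, so φ₂ = 5.73°.
Δλ = atan2(sin θ sin δ cos φ₁, cos δ − sin φ₁ sin φ₂) = atan2(0.2778, 0.5774) = 25.694°.
λ₂ = 169.937° + 25.694° = 195.63° → -164.37° after wrapping to (−180°, 180°].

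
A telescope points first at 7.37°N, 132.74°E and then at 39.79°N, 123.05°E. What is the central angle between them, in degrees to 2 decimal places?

In radians: φ₁ = 0.1286, φ₂ = 0.6945, Δλ = -9.690° = -0.1691 rad.
cos c = sin φ₁ sin φ₂ + cos φ₁ cos φ₂ cos Δλ = (0.1283)(0.6400) + (0.9917)(0.7684)(0.9857) = 0.83327,
so c = arccos(0.83327) = 0.58580 rad.
So the angular separation is 33.56°.

33.56°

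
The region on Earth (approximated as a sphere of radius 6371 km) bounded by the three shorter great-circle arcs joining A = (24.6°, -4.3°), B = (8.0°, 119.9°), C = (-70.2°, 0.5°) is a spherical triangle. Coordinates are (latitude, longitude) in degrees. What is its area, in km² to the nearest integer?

110898302 km²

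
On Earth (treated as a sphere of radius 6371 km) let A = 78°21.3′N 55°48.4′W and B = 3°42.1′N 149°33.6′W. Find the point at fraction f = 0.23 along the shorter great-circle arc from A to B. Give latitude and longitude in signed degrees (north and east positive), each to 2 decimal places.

67.74°, -120.20°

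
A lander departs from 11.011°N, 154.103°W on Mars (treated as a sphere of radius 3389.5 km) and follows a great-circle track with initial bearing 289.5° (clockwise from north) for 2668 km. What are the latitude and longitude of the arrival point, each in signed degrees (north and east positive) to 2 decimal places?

Angular distance δ = d/R = 2668/3389.5 = 0.78714 rad; initial bearing θ = 5.0527 rad.
sin φ₂ = sin φ₁ cos δ + cos φ₁ sin δ cos θ = (0.1910)(0.7059) + (0.9816)(0.7083)(0.3338) = 0.3669, so φ₂ = 21.53°.
Δλ = atan2(sin θ sin δ cos φ₁, cos δ − sin φ₁ sin φ₂) = atan2(-0.6554, 0.6358) = -45.870°.
λ₂ = -154.103° − 45.870° = -199.97° → 160.03° after wrapping to (−180°, 180°].

21.53°, 160.03°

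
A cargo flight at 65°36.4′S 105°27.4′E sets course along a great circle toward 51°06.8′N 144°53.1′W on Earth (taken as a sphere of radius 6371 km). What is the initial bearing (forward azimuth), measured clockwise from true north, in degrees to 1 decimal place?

With φ₁ = -1.1451, φ₂ = 0.8921, Δλ = 1.9139 rad, the forward-azimuth formula gives
θ = atan2( sin Δλ cos φ₂ , cos φ₁ sin φ₂ − sin φ₁ cos φ₂ cos Δλ ) = atan2(0.5912, 0.1291) = 77.68°.
So the initial bearing is 77.7°.

77.7°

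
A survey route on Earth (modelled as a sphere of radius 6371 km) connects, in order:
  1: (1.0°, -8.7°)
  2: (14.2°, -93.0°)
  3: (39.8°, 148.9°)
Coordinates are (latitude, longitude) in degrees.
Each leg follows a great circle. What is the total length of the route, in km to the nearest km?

20616 km

Leg 1→2: central angle 1.4701 rad, distance 9365.8 km.
Leg 2→3: central angle 1.7658 rad, distance 11250.0 km.
Total: 9365.8 + 11250.0 ≈ 20616 km.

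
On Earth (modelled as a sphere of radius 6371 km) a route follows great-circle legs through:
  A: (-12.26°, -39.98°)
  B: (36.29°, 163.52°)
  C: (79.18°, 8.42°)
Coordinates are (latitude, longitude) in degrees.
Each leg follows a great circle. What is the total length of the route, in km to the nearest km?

Leg A→B: central angle 2.5830 rad, distance 16456.3 km.
Leg B→C: central angle 1.1106 rad, distance 7075.8 km.
Total: 16456.3 + 7075.8 ≈ 23532 km.

23532 km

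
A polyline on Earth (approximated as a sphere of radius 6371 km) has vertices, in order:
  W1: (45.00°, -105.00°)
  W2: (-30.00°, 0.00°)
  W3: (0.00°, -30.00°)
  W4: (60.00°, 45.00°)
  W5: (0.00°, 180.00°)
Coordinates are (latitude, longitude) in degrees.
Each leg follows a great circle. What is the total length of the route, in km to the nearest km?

39527 km

Leg W1→W2: central angle 2.1084 rad, distance 13432.4 km.
Leg W2→W3: central angle 0.7227 rad, distance 4604.5 km.
Leg W3→W4: central angle 1.4410 rad, distance 9180.8 km.
Leg W4→W5: central angle 1.9322 rad, distance 12309.8 km.
Total: 13432.4 + 4604.5 + 9180.8 + 12309.8 ≈ 39527 km.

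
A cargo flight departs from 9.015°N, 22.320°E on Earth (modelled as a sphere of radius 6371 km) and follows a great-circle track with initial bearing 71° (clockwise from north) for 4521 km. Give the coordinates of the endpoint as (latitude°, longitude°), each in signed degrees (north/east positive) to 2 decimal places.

19.17°, 63.03°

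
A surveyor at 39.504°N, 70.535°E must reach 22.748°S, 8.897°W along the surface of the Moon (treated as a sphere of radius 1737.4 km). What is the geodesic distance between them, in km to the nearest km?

Let φ₁ = 0.6895 rad, φ₂ = -0.3970 rad, and Δλ = -1.3863 rad.
cos c = sin φ₁ sin φ₂ + cos φ₁ cos φ₂ cos Δλ = (0.6361)(-0.3867) + (0.7716)(0.9222)(0.1834) = -0.11548,
so c = arccos(-0.11548) = 1.68653 rad.
Distance = R·c = 1737.4 × 1.6865 ≈ 2930 km.

2930 km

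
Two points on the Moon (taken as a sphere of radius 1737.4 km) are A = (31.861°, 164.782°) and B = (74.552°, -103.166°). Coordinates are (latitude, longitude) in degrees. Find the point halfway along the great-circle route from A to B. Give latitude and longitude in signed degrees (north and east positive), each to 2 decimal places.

Central angle δ = 1.0464 rad. Interpolating on the sphere with fraction f = 0.5:
P = [sin((1−f)δ)·A + sin(fδ)·B] / sin δ = 0.5772·A + 0.5772·B in Cartesian coordinates,
giving P = (-0.5081, -0.0210, 0.8611), i.e. latitude 59.44°, longitude -177.63°.

59.44°, -177.63°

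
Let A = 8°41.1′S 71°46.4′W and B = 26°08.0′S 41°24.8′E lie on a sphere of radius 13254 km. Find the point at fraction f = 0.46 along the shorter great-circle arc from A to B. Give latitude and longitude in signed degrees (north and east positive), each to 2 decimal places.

The central angle between A and B is δ = 1.8576 rad.
With f = 0.46, the slerp weights are sin((1−f)δ)/sin δ = 0.8791 and sin(fδ)/sin δ = 0.7864.
Weighted sum of the unit vectors: (0.8791)·(0.3092,-0.9389,-0.1510) + (0.7864)·(0.6733,0.5939,-0.4405) = (0.8013, -0.3584, -0.4791).
Converting back: φ = atan2(z, √(x²+y²)) = -28.63°, λ = atan2(y, x) = -24.10°.

-28.63°, -24.10°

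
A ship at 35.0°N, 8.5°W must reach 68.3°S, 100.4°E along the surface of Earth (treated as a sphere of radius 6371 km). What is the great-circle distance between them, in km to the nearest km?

With latitudes φ₁ = 35.000°, φ₂ = -68.300° and longitude difference Δλ = 108.900°:
cos c = sin φ₁ sin φ₂ + cos φ₁ cos φ₂ cos Δλ = (0.5736)(-0.9291) + (0.8192)(0.3697)(-0.3239) = -0.63104,
so c = arccos(-0.63104) = 2.25368 rad.
Distance = R·c = 6371 × 2.2537 ≈ 14358 km.

14358 km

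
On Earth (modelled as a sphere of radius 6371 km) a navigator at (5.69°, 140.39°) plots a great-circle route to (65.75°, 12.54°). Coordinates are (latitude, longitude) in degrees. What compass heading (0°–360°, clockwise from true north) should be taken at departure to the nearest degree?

Δλ = -127.850° = -2.2314 rad.
y = sin Δλ · cos φ₂ = (-0.7896)(0.4107) = -0.3243
x = cos φ₁ sin φ₂ − sin φ₁ cos φ₂ cos Δλ = (0.9951)(0.9118) − (0.0991)(0.4107)(-0.6136) = 0.9323
θ = atan2(y, x) = -19.18°; adding 360° gives 341°.

341°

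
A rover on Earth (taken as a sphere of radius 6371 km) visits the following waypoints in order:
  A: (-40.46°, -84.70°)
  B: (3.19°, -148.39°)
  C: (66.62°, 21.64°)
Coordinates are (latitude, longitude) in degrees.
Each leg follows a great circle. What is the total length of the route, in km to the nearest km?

20274 km

Leg A→B: central angle 1.2655 rad, distance 8062.3 km.
Leg B→C: central angle 1.9168 rad, distance 12212.0 km.
Total: 8062.3 + 12212.0 ≈ 20274 km.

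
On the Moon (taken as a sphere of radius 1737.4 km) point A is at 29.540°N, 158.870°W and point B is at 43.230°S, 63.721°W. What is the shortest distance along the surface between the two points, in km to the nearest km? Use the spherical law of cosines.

Let φ₁ = 0.5156 rad, φ₂ = -0.7545 rad, and Δλ = 1.6607 rad.
cos c = sin φ₁ sin φ₂ + cos φ₁ cos φ₂ cos Δλ = (0.4930)(-0.6849) + (0.8700)(0.7286)(-0.0897) = -0.39458,
so c = arccos(-0.39458) = 1.97641 rad.
Distance = R·c = 1737.4 × 1.9764 ≈ 3434 km.

3434 km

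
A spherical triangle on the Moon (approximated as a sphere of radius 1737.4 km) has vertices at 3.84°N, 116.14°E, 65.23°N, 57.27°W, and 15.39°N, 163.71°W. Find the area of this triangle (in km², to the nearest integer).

Side lengths (central angles): a = 1.4438, b = 1.3874, c = 1.9331 rad; semiperimeter s = 2.3822.
By l'Huilier's theorem, tan(E/4) = √[tan(s/2) tan((s−a)/2) tan((s−b)/2) tan((s−c)/2)], giving spherical excess E = 1.5112 rad.
Area = E·R² = 1.5112 × (1737.4)² ≈ 4561680 km².

4561680 km²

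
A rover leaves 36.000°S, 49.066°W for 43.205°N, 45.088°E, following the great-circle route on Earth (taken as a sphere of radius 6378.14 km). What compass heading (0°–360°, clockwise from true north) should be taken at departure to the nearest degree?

54°

With φ₁ = -0.6283, φ₂ = 0.7541, Δλ = 1.6433 rad, the forward-azimuth formula gives
θ = atan2( sin Δλ cos φ₂ , cos φ₁ sin φ₂ − sin φ₁ cos φ₂ cos Δλ ) = atan2(0.7270, 0.5228) = 54.28°.
So the initial bearing is 54°.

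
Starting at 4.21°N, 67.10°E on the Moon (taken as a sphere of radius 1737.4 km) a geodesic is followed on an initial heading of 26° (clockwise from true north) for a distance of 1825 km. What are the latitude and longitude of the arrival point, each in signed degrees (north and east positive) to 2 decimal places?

Angular distance δ = d/R = 1825/1737.4 = 1.05042 rad; initial bearing θ = 0.4538 rad.
sin φ₂ = sin φ₁ cos δ + cos φ₁ sin δ cos θ = (0.0734)(0.4972) + (0.9973)(0.8676)(0.8988) = 0.8142, so φ₂ = 54.51°.
Δλ = atan2(sin θ sin δ cos φ₁, cos δ − sin φ₁ sin φ₂) = atan2(0.3793, 0.4374) = 40.930°.
λ₂ = 67.100° + 40.930° = 108.03°.

54.51°, 108.03°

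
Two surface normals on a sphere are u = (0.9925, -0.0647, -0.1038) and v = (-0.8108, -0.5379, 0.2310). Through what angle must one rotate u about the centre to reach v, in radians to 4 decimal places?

u·v = -0.7939; |u| = 1.0000, |v| = 1.0000.
cos θ = (u·v)/(|u||v|) = -0.7939, so θ = 2.4879 rad.

2.4879 rad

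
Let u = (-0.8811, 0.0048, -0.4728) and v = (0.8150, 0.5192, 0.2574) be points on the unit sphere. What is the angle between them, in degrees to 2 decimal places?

u·v = -0.8373; |u| = 1.0000, |v| = 1.0000.
cos θ = (u·v)/(|u||v|) = -0.8373, so θ = 146.86°.

146.86°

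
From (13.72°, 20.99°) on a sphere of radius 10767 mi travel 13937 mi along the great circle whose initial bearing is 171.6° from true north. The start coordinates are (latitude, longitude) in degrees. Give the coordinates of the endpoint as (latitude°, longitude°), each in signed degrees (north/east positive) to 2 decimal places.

Angular distance δ = d/R = 13937/10767 = 1.29442 rad; initial bearing θ = 2.9950 rad.
sin φ₂ = sin φ₁ cos δ + cos φ₁ sin δ cos θ = (0.2372)(0.2729) + (0.9715)(0.9621)(-0.9893) = -0.8599, so φ₂ = -59.30°.
Δλ = atan2(sin θ sin δ cos φ₁, cos δ − sin φ₁ sin φ₂) = atan2(0.1365, 0.4768) = 15.978°.
λ₂ = 20.990° + 15.978° = 36.97°.

-59.30°, 36.97°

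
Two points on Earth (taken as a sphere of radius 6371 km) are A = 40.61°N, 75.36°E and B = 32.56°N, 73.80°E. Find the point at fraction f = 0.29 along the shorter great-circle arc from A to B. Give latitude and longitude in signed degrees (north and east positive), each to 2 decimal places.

38.28°, 74.87°

The central angle between A and B is δ = 0.1422 rad.
With f = 0.29, the slerp weights are sin((1−f)δ)/sin δ = 0.7112 and sin(fδ)/sin δ = 0.2909.
Weighted sum of the unit vectors: (0.7112)·(0.1919,0.7345,0.6509) + (0.2909)·(0.2351,0.8094,0.5382) = (0.2049, 0.7578, 0.6195).
Converting back: φ = atan2(z, √(x²+y²)) = 38.28°, λ = atan2(y, x) = 74.87°.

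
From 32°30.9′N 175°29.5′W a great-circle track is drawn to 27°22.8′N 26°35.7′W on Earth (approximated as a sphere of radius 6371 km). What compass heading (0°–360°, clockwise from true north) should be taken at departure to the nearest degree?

Δλ = 148.897° = 2.5987 rad.
y = sin Δλ · cos φ₂ = (0.5166)(0.8880) = 0.4587
x = cos φ₁ sin φ₂ − sin φ₁ cos φ₂ cos Δλ = (0.8433)(0.4599) − (0.5375)(0.8880)(-0.8562) = 0.7965
θ = atan2(y, x) = 29.94°, so the bearing is 30°.

30°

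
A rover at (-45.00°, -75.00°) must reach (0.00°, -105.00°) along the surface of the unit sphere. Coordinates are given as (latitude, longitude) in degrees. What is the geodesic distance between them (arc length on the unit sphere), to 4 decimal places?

0.9117

With latitudes φ₁ = -45.000°, φ₂ = 0.000° and longitude difference Δλ = -30.000°:
cos c = sin φ₁ sin φ₂ + cos φ₁ cos φ₂ cos Δλ = (-0.7071)(0.0000) + (0.7071)(1.0000)(0.8660) = 0.61237,
so c = arccos(0.61237) = 0.91174 rad.
On the unit sphere the arc length equals the central angle: 0.9117.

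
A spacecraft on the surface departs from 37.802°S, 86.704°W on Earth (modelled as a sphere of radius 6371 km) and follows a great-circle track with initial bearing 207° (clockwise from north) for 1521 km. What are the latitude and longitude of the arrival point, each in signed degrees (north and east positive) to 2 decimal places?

-49.64°, -96.25°

Angular distance δ = d/R = 1521/6371 = 0.23874 rad; initial bearing θ = 3.6128 rad.
sin φ₂ = sin φ₁ cos δ + cos φ₁ sin δ cos θ = (-0.6129)(0.9716) + (0.7901)(0.2365)(-0.8910) = -0.7620, so φ₂ = -49.64°.
Δλ = atan2(sin θ sin δ cos φ₁, cos δ − sin φ₁ sin φ₂) = atan2(-0.0848, 0.5046) = -9.543°.
λ₂ = -86.704° − 9.543° = -96.25°.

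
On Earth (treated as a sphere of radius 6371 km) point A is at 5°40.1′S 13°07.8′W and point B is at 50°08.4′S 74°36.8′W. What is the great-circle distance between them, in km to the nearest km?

Let φ₁ = -0.0989 rad, φ₂ = -0.8751 rad, and Δλ = -1.0731 rad.
Haversine: a = sin²(Δφ/2) + cos φ₁ cos φ₂ sin²(Δλ/2) = 0.1432 + (0.9951)(0.6409)(0.2613) = 0.30985.
Central angle c = 2·arcsin(√a) = 1.18067 rad.
Distance = R·c = 6371 × 1.1807 ≈ 7522 km.

7522 km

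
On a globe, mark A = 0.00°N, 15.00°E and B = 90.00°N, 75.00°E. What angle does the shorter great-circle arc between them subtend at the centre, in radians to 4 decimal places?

1.5708 rad

Let φ₁ = 0.0000 rad, φ₂ = 1.5708 rad, and Δλ = 1.0472 rad.
cos c = sin φ₁ sin φ₂ + cos φ₁ cos φ₂ cos Δλ = (0.0000)(1.0000) + (1.0000)(0.0000)(0.5000) = 0.00000,
so c = arccos(0.00000) = 1.57080 rad.
So the angular separation is 1.5708 rad.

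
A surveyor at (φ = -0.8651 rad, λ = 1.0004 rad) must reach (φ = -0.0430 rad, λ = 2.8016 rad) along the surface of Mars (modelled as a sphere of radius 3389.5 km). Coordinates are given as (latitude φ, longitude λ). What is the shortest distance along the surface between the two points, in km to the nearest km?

5716 km

In radians: φ₁ = -0.8651, φ₂ = -0.0430, Δλ = 103.201° = 1.8012 rad.
cos c = sin φ₁ sin φ₂ + cos φ₁ cos φ₂ cos Δλ = (-0.7612)(-0.0430) + (0.6486)(0.9991)(-0.2284) = -0.11526,
so c = arccos(-0.11526) = 1.68631 rad.
Distance = R·c = 3389.5 × 1.6863 ≈ 5716 km.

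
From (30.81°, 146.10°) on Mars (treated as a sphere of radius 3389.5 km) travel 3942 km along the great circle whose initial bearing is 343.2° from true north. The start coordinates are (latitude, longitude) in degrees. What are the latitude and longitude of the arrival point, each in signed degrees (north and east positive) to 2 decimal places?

73.32°, 33.67°

Angular distance δ = d/R = 3942/3389.5 = 1.16300 rad; initial bearing θ = 5.9900 rad.
sin φ₂ = sin φ₁ cos δ + cos φ₁ sin δ cos θ = (0.5122)(0.3966) + (0.8589)(0.9180)(0.9573) = 0.9579, so φ₂ = 73.32°.
Δλ = atan2(sin θ sin δ cos φ₁, cos δ − sin φ₁ sin φ₂) = atan2(-0.2279, -0.0941) = -112.427°.
λ₂ = 146.100° − 112.427° = 33.67°.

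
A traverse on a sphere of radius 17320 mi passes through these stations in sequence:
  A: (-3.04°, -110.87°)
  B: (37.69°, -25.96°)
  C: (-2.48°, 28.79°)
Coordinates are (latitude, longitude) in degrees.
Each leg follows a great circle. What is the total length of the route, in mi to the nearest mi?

Leg A→B: central angle 1.5331 rad, distance 26553.3 mi.
Leg B→C: central angle 1.1265 rad, distance 19510.8 mi.
Total: 26553.3 + 19510.8 ≈ 46064 mi.

46064 mi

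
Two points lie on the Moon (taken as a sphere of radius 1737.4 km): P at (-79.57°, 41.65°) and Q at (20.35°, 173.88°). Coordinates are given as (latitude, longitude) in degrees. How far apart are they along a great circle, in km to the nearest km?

In radians: φ₁ = -1.3888, φ₂ = 0.3552, Δλ = 132.230° = 2.3078 rad.
Haversine: a = sin²(Δφ/2) + cos φ₁ cos φ₂ sin²(Δλ/2) = 0.5861 + (0.1810)(0.9376)(0.8361) = 0.72804.
Central angle c = 2·arcsin(√a) = 2.04439 rad.
Distance = R·c = 1737.4 × 2.0444 ≈ 3552 km.

3552 km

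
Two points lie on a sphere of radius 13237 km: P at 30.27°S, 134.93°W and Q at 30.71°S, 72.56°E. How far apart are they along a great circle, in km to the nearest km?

26258 km

With latitudes φ₁ = -30.270°, φ₂ = -30.710° and longitude difference Δλ = -152.510°:
cos c = sin φ₁ sin φ₂ + cos φ₁ cos φ₂ cos Δλ = (-0.5041)(-0.5107) + (0.8637)(0.8598)(-0.8871) = -0.40128,
so c = arccos(-0.40128) = 1.98371 rad.
Distance = R·c = 13237 × 1.9837 ≈ 26258 km.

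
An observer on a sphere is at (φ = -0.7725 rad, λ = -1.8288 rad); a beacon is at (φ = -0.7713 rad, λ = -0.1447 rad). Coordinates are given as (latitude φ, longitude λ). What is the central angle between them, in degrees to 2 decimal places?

64.63°

In radians: φ₁ = -0.7725, φ₂ = -0.7713, Δλ = 96.492° = 1.6841 rad.
Haversine: a = sin²(Δφ/2) + cos φ₁ cos φ₂ sin²(Δλ/2) = 0.0000 + (0.7162)(0.7170)(0.5565) = 0.28578.
Central angle c = 2·arcsin(√a) = 1.12802 rad.
So the angular separation is 64.63°.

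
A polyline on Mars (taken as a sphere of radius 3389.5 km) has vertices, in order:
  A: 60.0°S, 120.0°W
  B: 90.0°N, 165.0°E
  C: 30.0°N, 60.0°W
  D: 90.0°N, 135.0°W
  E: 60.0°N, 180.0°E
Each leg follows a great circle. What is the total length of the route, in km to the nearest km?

Leg A→B: central angle 2.6180 rad, distance 8873.7 km.
Leg B→C: central angle 1.0472 rad, distance 3549.5 km.
Leg C→D: central angle 1.0472 rad, distance 3549.5 km.
Leg D→E: central angle 0.5236 rad, distance 1774.7 km.
Total: 8873.7 + 3549.5 + 3549.5 + 1774.7 ≈ 17747 km.

17747 km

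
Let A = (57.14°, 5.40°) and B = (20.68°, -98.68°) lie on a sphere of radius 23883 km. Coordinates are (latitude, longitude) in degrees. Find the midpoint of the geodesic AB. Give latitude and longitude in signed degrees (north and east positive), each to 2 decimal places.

51.16°, -65.46°

Central angle δ = 1.3968 rad. Interpolating on the sphere with fraction f = 0.5:
P = [sin((1−f)δ)·A + sin(fδ)·B] / sin δ = 0.6528·A + 0.6528·B in Cartesian coordinates,
giving P = (0.2605, -0.5704, 0.7789), i.e. latitude 51.16°, longitude -65.46°.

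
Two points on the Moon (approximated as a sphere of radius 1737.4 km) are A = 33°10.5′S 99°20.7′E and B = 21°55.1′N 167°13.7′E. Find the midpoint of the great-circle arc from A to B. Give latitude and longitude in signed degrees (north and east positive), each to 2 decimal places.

Central angle δ = 1.4826 rad. Interpolating on the sphere with fraction f = 0.5:
P = [sin((1−f)δ)·A + sin(fδ)·B] / sin δ = 0.6779·A + 0.6779·B in Cartesian coordinates,
giving P = (-0.7055, 0.6989, -0.1179), i.e. latitude -6.77°, longitude 135.27°.

-6.77°, 135.27°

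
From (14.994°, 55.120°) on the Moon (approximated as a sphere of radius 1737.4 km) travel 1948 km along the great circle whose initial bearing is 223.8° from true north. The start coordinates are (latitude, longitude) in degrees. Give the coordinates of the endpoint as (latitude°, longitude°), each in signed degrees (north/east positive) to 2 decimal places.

Angular distance δ = d/R = 1948/1737.4 = 1.12122 rad; initial bearing θ = 3.9060 rad.
sin φ₂ = sin φ₁ cos δ + cos φ₁ sin δ cos θ = (0.2587)(0.4346) + (0.9660)(0.9006)(-0.7218) = -0.5155, so φ₂ = -31.03°.
Δλ = atan2(sin θ sin δ cos φ₁, cos δ − sin φ₁ sin φ₂) = atan2(-0.6021, 0.5679) = -46.674°.
λ₂ = 55.120° − 46.674° = 8.45°.

-31.03°, 8.45°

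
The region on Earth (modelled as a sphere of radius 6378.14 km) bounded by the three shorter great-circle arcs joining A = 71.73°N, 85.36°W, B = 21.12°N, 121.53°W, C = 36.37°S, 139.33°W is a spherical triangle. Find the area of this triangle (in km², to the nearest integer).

2058410 km²

Side lengths (central angles): a = 1.0455, b = 1.9983, c = 0.9542 rad; semiperimeter s = 1.9990.
By l'Huilier's theorem, tan(E/4) = √[tan(s/2) tan((s−a)/2) tan((s−b)/2) tan((s−c)/2)], giving spherical excess E = 0.0506 rad.
Area = E·R² = 0.0506 × (6378.14)² ≈ 2058410 km².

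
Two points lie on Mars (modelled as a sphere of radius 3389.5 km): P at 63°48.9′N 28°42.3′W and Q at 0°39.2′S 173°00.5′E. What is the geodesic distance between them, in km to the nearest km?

Let φ₁ = 1.1138 rad, φ₂ = -0.0114 rad, and Δλ = -2.7626 rad.
Haversine: a = sin²(Δφ/2) + cos φ₁ cos φ₂ sin²(Δλ/2) = 0.2845 + (0.4413)(0.9999)(0.9645) = 0.71008.
Central angle c = 2·arcsin(√a) = 2.00443 rad.
Distance = R·c = 3389.5 × 2.0044 ≈ 6794 km.

6794 km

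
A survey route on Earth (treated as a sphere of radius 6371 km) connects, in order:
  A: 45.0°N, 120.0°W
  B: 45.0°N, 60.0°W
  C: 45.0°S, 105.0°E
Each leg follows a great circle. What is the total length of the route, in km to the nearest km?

23442 km

Leg A→B: central angle 0.7227 rad, distance 4604.5 km.
Leg B→C: central angle 2.9567 rad, distance 18837.4 km.
Total: 4604.5 + 18837.4 ≈ 23442 km.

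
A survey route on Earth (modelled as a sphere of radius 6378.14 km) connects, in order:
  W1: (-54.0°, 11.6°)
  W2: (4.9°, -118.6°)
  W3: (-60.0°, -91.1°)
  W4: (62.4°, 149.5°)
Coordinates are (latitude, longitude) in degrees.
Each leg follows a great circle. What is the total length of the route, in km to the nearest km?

37488 km

Leg W1→W2: central angle 2.0343 rad, distance 12975.2 km.
Leg W2→W3: central angle 1.1940 rad, distance 7615.7 km.
Leg W3→W4: central angle 2.6492 rad, distance 16896.8 km.
Total: 12975.2 + 7615.7 + 16896.8 ≈ 37488 km.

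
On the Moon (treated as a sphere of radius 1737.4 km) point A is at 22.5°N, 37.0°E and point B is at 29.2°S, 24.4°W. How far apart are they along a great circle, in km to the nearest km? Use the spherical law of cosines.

2380 km

In radians: φ₁ = 0.3927, φ₂ = -0.5096, Δλ = -61.400° = -1.0716 rad.
cos c = sin φ₁ sin φ₂ + cos φ₁ cos φ₂ cos Δλ = (0.3827)(-0.4879) + (0.9239)(0.8729)(0.4787) = 0.19936,
so c = arccos(0.19936) = 1.37009 rad.
Distance = R·c = 1737.4 × 1.3701 ≈ 2380 km.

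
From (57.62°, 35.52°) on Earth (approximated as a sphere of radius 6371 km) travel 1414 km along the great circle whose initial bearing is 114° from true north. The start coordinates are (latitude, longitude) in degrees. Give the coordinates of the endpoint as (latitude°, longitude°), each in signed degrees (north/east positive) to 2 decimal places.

50.88°, 54.11°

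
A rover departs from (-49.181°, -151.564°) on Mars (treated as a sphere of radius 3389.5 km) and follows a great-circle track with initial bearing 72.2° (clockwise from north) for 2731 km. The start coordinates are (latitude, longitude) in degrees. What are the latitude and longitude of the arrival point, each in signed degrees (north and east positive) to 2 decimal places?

Angular distance δ = d/R = 2731/3389.5 = 0.80572 rad; initial bearing θ = 1.2601 rad.
sin φ₂ = sin φ₁ cos δ + cos φ₁ sin δ cos θ = (-0.7568)(0.6926) + (0.6537)(0.7213)(0.3057) = -0.3800, so φ₂ = -22.33°.
Δλ = atan2(sin θ sin δ cos φ₁, cos δ − sin φ₁ sin φ₂) = atan2(0.4489, 0.4050) = 47.945°.
λ₂ = -151.564° + 47.945° = -103.62°.

-22.33°, -103.62°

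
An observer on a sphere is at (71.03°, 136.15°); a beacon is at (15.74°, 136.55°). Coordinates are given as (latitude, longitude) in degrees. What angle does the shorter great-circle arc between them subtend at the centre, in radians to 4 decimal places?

0.9650 rad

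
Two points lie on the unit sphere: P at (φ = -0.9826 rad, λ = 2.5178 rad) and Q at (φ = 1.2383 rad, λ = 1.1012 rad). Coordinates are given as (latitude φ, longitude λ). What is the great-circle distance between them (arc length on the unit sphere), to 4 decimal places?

With latitudes φ₁ = -56.299°, φ₂ = 70.949° and longitude difference Δλ = -81.165°:
Haversine: a = sin²(Δφ/2) + cos φ₁ cos φ₂ sin²(Δλ/2) = 0.8026 + (0.5549)(0.3264)(0.4232) = 0.87928.
Central angle c = 2·arcsin(√a) = 2.43190 rad.
On the unit sphere the arc length equals the central angle: 2.4319.

2.4319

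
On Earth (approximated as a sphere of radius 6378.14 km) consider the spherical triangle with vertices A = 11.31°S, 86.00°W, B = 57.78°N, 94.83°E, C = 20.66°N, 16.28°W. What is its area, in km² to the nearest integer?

61467364 km²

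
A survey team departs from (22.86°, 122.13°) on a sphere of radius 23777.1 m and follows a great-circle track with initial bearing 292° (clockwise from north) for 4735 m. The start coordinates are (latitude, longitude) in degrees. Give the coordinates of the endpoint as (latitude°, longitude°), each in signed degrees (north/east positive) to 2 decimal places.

Angular distance δ = d/R = 4735/23777.1 = 0.19914 rad; initial bearing θ = 5.0964 rad.
sin φ₂ = sin φ₁ cos δ + cos φ₁ sin δ cos θ = (0.3885)(0.9802) + (0.9215)(0.1978)(0.3746) = 0.4491, so φ₂ = 26.69°.
Δλ = atan2(sin θ sin δ cos φ₁, cos δ − sin φ₁ sin φ₂) = atan2(-0.1690, 0.8058) = -11.846°.
λ₂ = 122.130° − 11.846° = 110.28°.

26.69°, 110.28°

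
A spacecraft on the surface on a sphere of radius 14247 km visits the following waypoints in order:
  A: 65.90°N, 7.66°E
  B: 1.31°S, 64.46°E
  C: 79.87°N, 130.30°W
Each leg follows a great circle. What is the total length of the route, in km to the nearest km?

44611 km

Leg A→B: central angle 1.3667 rad, distance 19471.7 km.
Leg B→C: central angle 1.7645 rad, distance 25139.5 km.
Total: 19471.7 + 25139.5 ≈ 44611 km.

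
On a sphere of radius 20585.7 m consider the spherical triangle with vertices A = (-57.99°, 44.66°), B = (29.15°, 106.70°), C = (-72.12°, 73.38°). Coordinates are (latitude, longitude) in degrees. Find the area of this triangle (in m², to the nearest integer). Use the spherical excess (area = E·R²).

167030957 m²

Side lengths (central angles): a = 1.8127, b = 0.3184, c = 1.7681 rad; semiperimeter s = 1.9496.
By l'Huilier's theorem, tan(E/4) = √[tan(s/2) tan((s−a)/2) tan((s−b)/2) tan((s−c)/2)], giving spherical excess E = 0.3942 rad.
Area = E·R² = 0.3942 × (20585.7)² ≈ 167030957 m².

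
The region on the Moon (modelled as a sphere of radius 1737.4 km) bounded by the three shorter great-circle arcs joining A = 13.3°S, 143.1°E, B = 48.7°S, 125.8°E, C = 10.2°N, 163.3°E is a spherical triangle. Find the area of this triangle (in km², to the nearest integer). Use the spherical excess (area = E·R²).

246551 km²

Side lengths (central angles): a = 1.1785, b = 0.5391, c = 0.6664 rad; semiperimeter s = 1.1920.
By l'Huilier's theorem, tan(E/4) = √[tan(s/2) tan((s−a)/2) tan((s−b)/2) tan((s−c)/2)], giving spherical excess E = 0.0817 rad.
Area = E·R² = 0.0817 × (1737.4)² ≈ 246551 km².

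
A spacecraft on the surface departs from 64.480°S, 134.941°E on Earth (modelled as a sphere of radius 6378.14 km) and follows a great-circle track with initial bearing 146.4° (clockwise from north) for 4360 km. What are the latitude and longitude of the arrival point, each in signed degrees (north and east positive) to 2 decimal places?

-67.87°, -113.13°

Angular distance δ = d/R = 4360/6378.14 = 0.68358 rad; initial bearing θ = 2.5552 rad.
sin φ₂ = sin φ₁ cos δ + cos φ₁ sin δ cos θ = (-0.9024)(0.7753) + (0.4308)(0.6316)(-0.8329) = -0.9263, so φ₂ = -67.87°.
Δλ = atan2(sin θ sin δ cos φ₁, cos δ − sin φ₁ sin φ₂) = atan2(0.1506, -0.0606) = 111.928°.
λ₂ = 134.941° + 111.928° = 246.87° → -113.13° after wrapping to (−180°, 180°].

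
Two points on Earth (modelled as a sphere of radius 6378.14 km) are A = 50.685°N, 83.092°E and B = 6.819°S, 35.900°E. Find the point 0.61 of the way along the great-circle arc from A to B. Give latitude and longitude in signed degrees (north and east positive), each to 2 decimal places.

Central angle δ = 1.2285 rad. Interpolating on the sphere with fraction f = 0.61:
P = [sin((1−f)δ)·A + sin(fδ)·B] / sin δ = 0.4894·A + 0.7231·B in Cartesian coordinates,
giving P = (0.6189, 0.7288, 0.2928), i.e. latitude 17.02°, longitude 49.66°.

17.02°, 49.66°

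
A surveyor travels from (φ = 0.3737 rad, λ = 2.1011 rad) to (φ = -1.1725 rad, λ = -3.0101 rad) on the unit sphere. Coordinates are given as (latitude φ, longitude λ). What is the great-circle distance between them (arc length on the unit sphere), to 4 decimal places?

In radians: φ₁ = 0.3737, φ₂ = -1.1725, Δλ = 67.150° = 1.1720 rad.
cos c = sin φ₁ sin φ₂ + cos φ₁ cos φ₂ cos Δλ = (0.3651)(-0.9217) + (0.9310)(0.3878)(0.3883) = -0.19627,
so c = arccos(-0.19627) = 1.76835 rad.
On the unit sphere the arc length equals the central angle: 1.7683.

1.7683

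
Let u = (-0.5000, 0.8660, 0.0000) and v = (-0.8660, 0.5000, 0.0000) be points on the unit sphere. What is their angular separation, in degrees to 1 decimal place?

30.0°

u·v = 0.8660; |u| = 1.0000, |v| = 1.0000.
cos θ = (u·v)/(|u||v|) = 0.8660, so θ = 30.0°.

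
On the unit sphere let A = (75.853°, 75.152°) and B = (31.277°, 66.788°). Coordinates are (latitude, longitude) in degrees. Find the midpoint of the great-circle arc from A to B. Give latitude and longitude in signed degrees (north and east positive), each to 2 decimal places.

Central angle δ = 0.7812 rad. Interpolating on the sphere with fraction f = 0.5:
P = [sin((1−f)δ)·A + sin(fδ)·B] / sin δ = 0.5407·A + 0.5407·B in Cartesian coordinates,
giving P = (0.2160, 0.5525, 0.8051), i.e. latitude 53.62°, longitude 68.65°.

53.62°, 68.65°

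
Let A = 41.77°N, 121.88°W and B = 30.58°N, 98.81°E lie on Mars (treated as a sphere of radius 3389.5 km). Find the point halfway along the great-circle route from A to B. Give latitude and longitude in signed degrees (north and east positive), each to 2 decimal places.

Central angle δ = 1.7193 rad. Interpolating on the sphere with fraction f = 0.5:
P = [sin((1−f)δ)·A + sin(fδ)·B] / sin δ = 0.7661·A + 0.7661·B in Cartesian coordinates,
giving P = (-0.4028, 0.1666, 0.9000), i.e. latitude 64.16°, longitude 157.53°.

64.16°, 157.53°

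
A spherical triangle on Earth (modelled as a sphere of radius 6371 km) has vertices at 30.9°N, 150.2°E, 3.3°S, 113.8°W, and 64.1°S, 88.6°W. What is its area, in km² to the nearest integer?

62619849 km²

Side lengths (central angles): a = 1.1081, b = 2.2865, c = 1.6902 rad; semiperimeter s = 2.5424.
By l'Huilier's theorem, tan(E/4) = √[tan(s/2) tan((s−a)/2) tan((s−b)/2) tan((s−c)/2)], giving spherical excess E = 1.5428 rad.
Area = E·R² = 1.5428 × (6371)² ≈ 62619849 km².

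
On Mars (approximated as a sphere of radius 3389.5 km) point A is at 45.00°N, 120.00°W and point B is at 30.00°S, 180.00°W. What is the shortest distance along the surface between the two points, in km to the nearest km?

Let φ₁ = 0.7854 rad, φ₂ = -0.5236 rad, and Δλ = -1.0472 rad.
cos c = sin φ₁ sin φ₂ + cos φ₁ cos φ₂ cos Δλ = (0.7071)(-0.5000) + (0.7071)(0.8660)(0.5000) = -0.04737,
so c = arccos(-0.04737) = 1.61818 rad.
Distance = R·c = 3389.5 × 1.6182 ≈ 5485 km.

5485 km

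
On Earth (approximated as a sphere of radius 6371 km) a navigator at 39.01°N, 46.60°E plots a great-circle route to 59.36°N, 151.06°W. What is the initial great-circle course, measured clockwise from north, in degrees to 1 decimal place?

9.0°

Δλ = 162.340° = 2.8334 rad.
y = sin Δλ · cos φ₂ = (0.3034)(0.5096) = 0.1546
x = cos φ₁ sin φ₂ − sin φ₁ cos φ₂ cos Δλ = (0.7770)(0.8604) − (0.6295)(0.5096)(-0.9529) = 0.9742
θ = atan2(y, x) = 9.02°, so the bearing is 9.0°.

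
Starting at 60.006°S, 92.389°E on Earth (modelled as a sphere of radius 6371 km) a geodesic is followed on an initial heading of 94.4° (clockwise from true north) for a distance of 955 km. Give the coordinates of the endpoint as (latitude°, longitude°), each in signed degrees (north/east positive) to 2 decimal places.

Angular distance δ = d/R = 955/6371 = 0.14990 rad; initial bearing θ = 1.6476 rad.
sin φ₂ = sin φ₁ cos δ + cos φ₁ sin δ cos θ = (-0.8661)(0.9888) + (0.4999)(0.1493)(-0.0767) = -0.8621, so φ₂ = -59.55°.
Δλ = atan2(sin θ sin δ cos φ₁, cos δ − sin φ₁ sin φ₂) = atan2(0.0744, 0.2421) = 17.087°.
λ₂ = 92.389° + 17.087° = 109.48°.

-59.55°, 109.48°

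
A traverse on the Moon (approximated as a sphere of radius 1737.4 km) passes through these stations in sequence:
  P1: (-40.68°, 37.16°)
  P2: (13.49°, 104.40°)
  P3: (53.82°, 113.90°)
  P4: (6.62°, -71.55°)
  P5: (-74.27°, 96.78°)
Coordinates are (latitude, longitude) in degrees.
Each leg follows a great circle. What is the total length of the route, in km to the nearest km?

10757 km

Leg P1→P2: central angle 1.4372 rad, distance 2496.9 km.
Leg P2→P3: central angle 0.7160 rad, distance 1243.9 km.
Leg P3→P4: central angle 2.0837 rad, distance 3620.2 km.
Leg P4→P5: central angle 1.9549 rad, distance 3396.4 km.
Total: 2496.9 + 1243.9 + 3620.2 + 3396.4 ≈ 10757 km.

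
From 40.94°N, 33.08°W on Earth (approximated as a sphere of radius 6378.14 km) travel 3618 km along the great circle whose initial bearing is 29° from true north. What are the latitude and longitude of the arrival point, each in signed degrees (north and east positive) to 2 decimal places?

Angular distance δ = d/R = 3618/6378.14 = 0.56725 rad; initial bearing θ = 0.5061 rad.
sin φ₂ = sin φ₁ cos δ + cos φ₁ sin δ cos θ = (0.6553)(0.8434) + (0.7554)(0.5373)(0.8746) = 0.9076, so φ₂ = 65.18°.
Δλ = atan2(sin θ sin δ cos φ₁, cos δ − sin φ₁ sin φ₂) = atan2(0.1968, 0.2486) = 38.359°.
λ₂ = -33.080° + 38.359° = 5.28°.

65.18°, 5.28°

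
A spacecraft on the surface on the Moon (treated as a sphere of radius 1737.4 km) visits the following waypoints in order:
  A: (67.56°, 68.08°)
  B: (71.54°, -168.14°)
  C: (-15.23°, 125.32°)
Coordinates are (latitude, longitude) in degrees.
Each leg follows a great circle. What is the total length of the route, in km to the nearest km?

Leg A→B: central angle 0.6275 rad, distance 1090.2 km.
Leg B→C: central angle 1.6987 rad, distance 2951.3 km.
Total: 1090.2 + 2951.3 ≈ 4041 km.

4041 km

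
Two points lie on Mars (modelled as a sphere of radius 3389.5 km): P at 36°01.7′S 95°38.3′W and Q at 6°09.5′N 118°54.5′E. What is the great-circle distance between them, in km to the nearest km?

8075 km

In radians: φ₁ = -0.6288, φ₂ = 0.1075, Δλ = -145.453° = -2.5386 rad.
cos c = sin φ₁ sin φ₂ + cos φ₁ cos φ₂ cos Δλ = (-0.5882)(0.1073) + (0.8087)(0.9942)(-0.8237) = -0.72537,
so c = arccos(-0.72537) = 2.38237 rad.
Distance = R·c = 3389.5 × 2.3824 ≈ 8075 km.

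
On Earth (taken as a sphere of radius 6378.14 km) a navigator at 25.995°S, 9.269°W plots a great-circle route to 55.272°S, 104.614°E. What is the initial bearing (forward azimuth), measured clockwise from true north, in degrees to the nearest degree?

148°

Δλ = 113.883° = 1.9876 rad.
y = sin Δλ · cos φ₂ = (0.9144)(0.5697) = 0.5209
x = cos φ₁ sin φ₂ − sin φ₁ cos φ₂ cos Δλ = (0.8988)(-0.8219) − (-0.4383)(0.5697)(-0.4049) = -0.8398
θ = atan2(y, x) = 148.19°, so the bearing is 148°.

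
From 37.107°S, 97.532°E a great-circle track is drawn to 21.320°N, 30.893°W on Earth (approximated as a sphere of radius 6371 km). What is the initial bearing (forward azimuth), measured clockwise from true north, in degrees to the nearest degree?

With φ₁ = -0.6476, φ₂ = 0.3721, Δλ = -2.2414 rad, the forward-azimuth formula gives
θ = atan2( sin Δλ cos φ₂ , cos φ₁ sin φ₂ − sin φ₁ cos φ₂ cos Δλ ) = atan2(-0.7298, -0.0593) = -94.65°.
Adding 360° brings this into [0°, 360°): 265°.

265°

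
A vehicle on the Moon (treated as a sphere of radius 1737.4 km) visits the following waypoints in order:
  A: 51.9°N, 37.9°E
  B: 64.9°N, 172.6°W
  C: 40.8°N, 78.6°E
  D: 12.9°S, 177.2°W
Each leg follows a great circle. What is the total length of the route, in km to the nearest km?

Leg A→B: central angle 1.0620 rad, distance 1845.2 km.
Leg B→C: central angle 1.0607 rad, distance 1842.9 km.
Leg C→D: central angle 1.9038 rad, distance 3307.7 km.
Total: 1845.2 + 1842.9 + 3307.7 ≈ 6996 km.

6996 km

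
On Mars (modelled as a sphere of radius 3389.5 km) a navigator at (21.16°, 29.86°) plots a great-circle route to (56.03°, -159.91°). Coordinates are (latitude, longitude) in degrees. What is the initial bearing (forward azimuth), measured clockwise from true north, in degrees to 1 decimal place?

Δλ = 170.230° = 2.9711 rad.
y = sin Δλ · cos φ₂ = (0.1697)(0.5588) = 0.0948
x = cos φ₁ sin φ₂ − sin φ₁ cos φ₂ cos Δλ = (0.9326)(0.8293) − (0.3610)(0.5588)(-0.9855) = 0.9722
θ = atan2(y, x) = 5.57°, so the bearing is 5.6°.

5.6°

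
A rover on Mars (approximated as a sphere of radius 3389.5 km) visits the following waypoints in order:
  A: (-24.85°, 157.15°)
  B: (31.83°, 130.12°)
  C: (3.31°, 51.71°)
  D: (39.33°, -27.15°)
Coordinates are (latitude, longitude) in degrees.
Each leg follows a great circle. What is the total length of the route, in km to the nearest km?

Leg A→B: central angle 1.0870 rad, distance 3684.5 km.
Leg B→C: central angle 1.3686 rad, distance 4638.7 km.
Leg C→D: central angle 1.3839 rad, distance 4690.8 km.
Total: 3684.5 + 4638.7 + 4690.8 ≈ 13014 km.

13014 km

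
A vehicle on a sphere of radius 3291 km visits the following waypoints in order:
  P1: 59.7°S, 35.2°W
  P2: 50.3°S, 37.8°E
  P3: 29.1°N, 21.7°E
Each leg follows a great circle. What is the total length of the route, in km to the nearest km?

6970 km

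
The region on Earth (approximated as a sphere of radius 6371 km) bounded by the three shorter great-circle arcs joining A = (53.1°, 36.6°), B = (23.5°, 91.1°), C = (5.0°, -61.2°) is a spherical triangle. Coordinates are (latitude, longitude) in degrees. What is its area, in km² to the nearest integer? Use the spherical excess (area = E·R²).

6101047 km²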